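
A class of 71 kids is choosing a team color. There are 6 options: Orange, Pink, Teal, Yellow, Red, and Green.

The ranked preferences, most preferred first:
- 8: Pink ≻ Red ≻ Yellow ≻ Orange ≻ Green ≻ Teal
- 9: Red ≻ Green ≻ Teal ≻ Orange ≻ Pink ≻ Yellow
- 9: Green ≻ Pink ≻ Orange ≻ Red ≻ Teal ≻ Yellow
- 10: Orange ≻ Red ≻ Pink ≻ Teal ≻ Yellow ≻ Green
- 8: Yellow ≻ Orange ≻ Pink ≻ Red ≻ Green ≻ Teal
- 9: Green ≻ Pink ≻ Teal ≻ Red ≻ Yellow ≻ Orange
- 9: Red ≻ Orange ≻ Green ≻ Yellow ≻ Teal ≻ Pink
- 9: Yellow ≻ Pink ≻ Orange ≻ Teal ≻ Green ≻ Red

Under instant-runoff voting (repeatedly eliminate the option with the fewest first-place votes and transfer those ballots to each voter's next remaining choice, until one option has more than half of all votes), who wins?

Round 1: Orange 10, Pink 8, Teal 0, Yellow 17, Red 18, Green 18. Teal eliminated.
Round 2: Orange 10, Pink 8, Yellow 17, Red 18, Green 18. Pink eliminated.
Round 3: Orange 10, Yellow 17, Red 26, Green 18. Orange eliminated.
Round 4: Yellow 17, Red 36, Green 18. Red has a majority (≥36).

Red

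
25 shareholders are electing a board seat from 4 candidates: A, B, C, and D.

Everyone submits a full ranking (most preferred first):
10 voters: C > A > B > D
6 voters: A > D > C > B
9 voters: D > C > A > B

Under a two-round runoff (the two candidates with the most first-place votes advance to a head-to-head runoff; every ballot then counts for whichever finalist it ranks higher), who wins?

Round 1 first-place votes: A 6, B 0, C 10, D 9. C and D advance.
Runoff: C is ranked above D on 10 ballots, D above C on 15.

D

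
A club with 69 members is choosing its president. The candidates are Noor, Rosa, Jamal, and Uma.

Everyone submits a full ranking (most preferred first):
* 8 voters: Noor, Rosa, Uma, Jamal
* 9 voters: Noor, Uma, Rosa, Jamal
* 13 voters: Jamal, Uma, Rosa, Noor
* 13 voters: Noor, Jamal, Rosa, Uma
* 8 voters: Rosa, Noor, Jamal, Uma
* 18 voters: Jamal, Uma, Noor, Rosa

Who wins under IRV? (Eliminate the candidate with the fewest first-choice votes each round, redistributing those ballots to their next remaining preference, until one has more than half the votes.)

Noor

Round 1: Noor 30, Rosa 8, Jamal 31, Uma 0. Uma eliminated.
Round 2: Noor 30, Rosa 8, Jamal 31. Rosa eliminated.
Round 3: Noor 38, Jamal 31. Noor has a majority (≥35).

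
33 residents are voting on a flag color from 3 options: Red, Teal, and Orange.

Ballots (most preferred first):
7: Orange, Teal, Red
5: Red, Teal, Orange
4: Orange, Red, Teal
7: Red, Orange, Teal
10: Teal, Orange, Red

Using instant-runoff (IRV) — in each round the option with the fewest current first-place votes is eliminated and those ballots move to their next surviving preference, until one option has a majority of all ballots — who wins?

Round 1: Red 12, Teal 10, Orange 11. Teal eliminated.
Round 2: Red 12, Orange 21. Orange has a majority (≥17).

Orange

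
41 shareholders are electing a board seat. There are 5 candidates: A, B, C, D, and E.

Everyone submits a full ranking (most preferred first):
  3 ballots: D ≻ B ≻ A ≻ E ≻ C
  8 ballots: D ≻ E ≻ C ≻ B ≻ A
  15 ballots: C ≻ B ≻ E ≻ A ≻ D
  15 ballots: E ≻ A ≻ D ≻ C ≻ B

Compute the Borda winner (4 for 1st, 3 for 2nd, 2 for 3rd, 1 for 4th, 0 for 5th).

A: 3×2 + 8×0 + 15×1 + 15×3 = 66
B: 3×3 + 8×1 + 15×3 + 15×0 = 62
C: 3×0 + 8×2 + 15×4 + 15×1 = 91
D: 3×4 + 8×4 + 15×0 + 15×2 = 74
E: 3×1 + 8×3 + 15×2 + 15×4 = 117

E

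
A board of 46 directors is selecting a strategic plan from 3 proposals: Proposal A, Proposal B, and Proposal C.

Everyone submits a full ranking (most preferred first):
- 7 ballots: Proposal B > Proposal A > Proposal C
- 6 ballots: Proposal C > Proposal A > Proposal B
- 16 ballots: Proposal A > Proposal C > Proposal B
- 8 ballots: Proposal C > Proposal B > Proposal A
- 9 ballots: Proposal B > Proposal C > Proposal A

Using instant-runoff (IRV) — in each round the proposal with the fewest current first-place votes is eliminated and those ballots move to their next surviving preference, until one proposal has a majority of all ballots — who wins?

Proposal B

Round 1: Proposal A 16, Proposal B 16, Proposal C 14. Proposal C eliminated.
Round 2: Proposal A 22, Proposal B 24. Proposal B has a majority (≥24).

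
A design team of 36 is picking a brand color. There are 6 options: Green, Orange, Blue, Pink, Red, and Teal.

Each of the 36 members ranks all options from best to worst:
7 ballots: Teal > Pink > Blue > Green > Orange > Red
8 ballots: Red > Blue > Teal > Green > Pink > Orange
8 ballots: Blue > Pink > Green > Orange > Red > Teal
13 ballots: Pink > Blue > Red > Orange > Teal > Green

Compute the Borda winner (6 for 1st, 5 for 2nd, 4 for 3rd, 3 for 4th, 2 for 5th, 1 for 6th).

Blue

Green: 7×3 + 8×3 + 8×4 + 13×1 = 90
Orange: 7×2 + 8×1 + 8×3 + 13×3 = 85
Blue: 7×4 + 8×5 + 8×6 + 13×5 = 181
Pink: 7×5 + 8×2 + 8×5 + 13×6 = 169
Red: 7×1 + 8×6 + 8×2 + 13×4 = 123
Teal: 7×6 + 8×4 + 8×1 + 13×2 = 108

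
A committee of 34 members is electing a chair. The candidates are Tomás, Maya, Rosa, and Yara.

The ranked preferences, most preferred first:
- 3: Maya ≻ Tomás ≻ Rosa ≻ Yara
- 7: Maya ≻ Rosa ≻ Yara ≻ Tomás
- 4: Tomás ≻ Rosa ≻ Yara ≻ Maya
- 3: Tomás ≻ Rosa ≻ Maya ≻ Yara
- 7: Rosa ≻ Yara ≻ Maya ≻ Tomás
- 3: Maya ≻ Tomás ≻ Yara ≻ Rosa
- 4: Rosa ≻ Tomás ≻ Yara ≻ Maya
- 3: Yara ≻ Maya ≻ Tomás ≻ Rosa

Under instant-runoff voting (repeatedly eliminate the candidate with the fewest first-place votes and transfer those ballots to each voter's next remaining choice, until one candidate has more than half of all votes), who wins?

Rosa

Round 1: Tomás 7, Maya 13, Rosa 11, Yara 3. Yara eliminated.
Round 2: Tomás 7, Maya 16, Rosa 11. Tomás eliminated.
Round 3: Maya 16, Rosa 18. Rosa has a majority (≥18).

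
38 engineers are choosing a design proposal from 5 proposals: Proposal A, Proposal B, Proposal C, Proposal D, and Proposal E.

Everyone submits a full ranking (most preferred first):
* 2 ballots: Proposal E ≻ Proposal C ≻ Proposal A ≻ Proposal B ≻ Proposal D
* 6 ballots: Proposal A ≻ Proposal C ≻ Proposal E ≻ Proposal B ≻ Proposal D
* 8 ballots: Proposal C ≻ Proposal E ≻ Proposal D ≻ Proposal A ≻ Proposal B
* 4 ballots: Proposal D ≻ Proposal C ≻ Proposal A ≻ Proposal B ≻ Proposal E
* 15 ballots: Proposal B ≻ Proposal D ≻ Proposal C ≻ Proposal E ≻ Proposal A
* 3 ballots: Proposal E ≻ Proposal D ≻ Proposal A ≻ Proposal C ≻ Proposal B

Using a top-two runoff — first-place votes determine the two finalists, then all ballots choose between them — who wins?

Round 1 first-place votes: Proposal A 6, Proposal B 15, Proposal C 8, Proposal D 4, Proposal E 5. Proposal B and Proposal C advance.
Runoff: Proposal B is ranked above Proposal C on 15 ballots, Proposal C above Proposal B on 23.

Proposal C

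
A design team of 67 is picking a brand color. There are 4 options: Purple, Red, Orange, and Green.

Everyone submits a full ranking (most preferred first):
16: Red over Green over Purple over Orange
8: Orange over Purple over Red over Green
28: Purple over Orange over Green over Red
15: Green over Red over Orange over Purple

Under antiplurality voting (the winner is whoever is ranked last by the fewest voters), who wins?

Last-place votes: Purple 15, Red 28, Orange 16, Green 8.

Green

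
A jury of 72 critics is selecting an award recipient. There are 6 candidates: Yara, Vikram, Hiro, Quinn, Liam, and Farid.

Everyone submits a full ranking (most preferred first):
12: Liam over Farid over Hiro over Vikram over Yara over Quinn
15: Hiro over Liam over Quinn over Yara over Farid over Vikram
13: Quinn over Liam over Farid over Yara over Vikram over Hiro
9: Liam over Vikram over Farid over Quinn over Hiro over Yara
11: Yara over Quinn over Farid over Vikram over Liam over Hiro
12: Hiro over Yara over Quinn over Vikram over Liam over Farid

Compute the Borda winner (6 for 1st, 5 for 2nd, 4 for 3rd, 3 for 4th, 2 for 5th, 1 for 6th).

Yara: 12×2 + 15×3 + 13×3 + 9×1 + 11×6 + 12×5 = 243
Vikram: 12×3 + 15×1 + 13×2 + 9×5 + 11×3 + 12×3 = 191
Hiro: 12×4 + 15×6 + 13×1 + 9×2 + 11×1 + 12×6 = 252
Quinn: 12×1 + 15×4 + 13×6 + 9×3 + 11×5 + 12×4 = 280
Liam: 12×6 + 15×5 + 13×5 + 9×6 + 11×2 + 12×2 = 312
Farid: 12×5 + 15×2 + 13×4 + 9×4 + 11×4 + 12×1 = 234

Liam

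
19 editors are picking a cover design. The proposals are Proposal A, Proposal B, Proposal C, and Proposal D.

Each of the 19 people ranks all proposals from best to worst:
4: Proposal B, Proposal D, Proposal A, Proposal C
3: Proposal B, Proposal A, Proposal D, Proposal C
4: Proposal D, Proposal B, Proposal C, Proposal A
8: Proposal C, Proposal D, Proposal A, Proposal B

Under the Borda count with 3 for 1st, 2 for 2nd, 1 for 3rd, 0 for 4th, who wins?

Proposal A: 4×1 + 3×2 + 4×0 + 8×1 = 18
Proposal B: 4×3 + 3×3 + 4×2 + 8×0 = 29
Proposal C: 4×0 + 3×0 + 4×1 + 8×3 = 28
Proposal D: 4×2 + 3×1 + 4×3 + 8×2 = 39

Proposal D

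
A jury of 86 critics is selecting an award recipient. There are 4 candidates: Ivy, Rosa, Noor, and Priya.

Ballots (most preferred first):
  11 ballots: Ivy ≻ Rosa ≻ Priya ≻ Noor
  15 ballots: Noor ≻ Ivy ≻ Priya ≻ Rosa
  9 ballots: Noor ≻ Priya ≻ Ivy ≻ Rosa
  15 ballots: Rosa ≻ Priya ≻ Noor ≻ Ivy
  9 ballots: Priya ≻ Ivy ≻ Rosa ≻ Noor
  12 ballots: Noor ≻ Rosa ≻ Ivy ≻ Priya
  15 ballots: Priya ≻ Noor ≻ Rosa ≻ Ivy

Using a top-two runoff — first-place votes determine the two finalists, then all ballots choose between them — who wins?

Priya

Round 1 first-place votes: Ivy 11, Rosa 15, Noor 36, Priya 24. Noor and Priya advance.
Runoff: Noor is ranked above Priya on 36 ballots, Priya above Noor on 50.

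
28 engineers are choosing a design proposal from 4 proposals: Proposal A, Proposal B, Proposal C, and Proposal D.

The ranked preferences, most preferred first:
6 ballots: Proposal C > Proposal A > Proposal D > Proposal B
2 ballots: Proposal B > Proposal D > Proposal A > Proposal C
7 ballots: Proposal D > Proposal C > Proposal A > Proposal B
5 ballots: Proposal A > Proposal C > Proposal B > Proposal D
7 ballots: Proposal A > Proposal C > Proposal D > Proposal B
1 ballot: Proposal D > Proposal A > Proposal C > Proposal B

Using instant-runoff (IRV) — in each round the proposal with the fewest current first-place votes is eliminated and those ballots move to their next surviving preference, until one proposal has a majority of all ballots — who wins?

Proposal A

Round 1: Proposal A 12, Proposal B 2, Proposal C 6, Proposal D 8. Proposal B eliminated.
Round 2: Proposal A 12, Proposal C 6, Proposal D 10. Proposal C eliminated.
Round 3: Proposal A 18, Proposal D 10. Proposal A has a majority (≥15).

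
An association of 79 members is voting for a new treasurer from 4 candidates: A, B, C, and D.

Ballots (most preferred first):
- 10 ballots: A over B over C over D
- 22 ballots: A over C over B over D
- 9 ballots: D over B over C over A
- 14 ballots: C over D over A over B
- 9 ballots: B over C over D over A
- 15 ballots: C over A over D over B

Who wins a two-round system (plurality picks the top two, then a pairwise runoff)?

C

Round 1 first-place votes: A 32, B 9, C 29, D 9. A and C advance.
Runoff: A is ranked above C on 32 ballots, C above A on 47.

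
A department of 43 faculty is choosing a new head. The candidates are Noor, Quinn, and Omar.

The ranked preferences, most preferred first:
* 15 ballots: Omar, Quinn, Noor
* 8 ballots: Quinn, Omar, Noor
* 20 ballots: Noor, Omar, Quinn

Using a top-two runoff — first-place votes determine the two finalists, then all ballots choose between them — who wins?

Round 1 first-place votes: Noor 20, Quinn 8, Omar 15. Noor and Omar advance.
Runoff: Noor is ranked above Omar on 20 ballots, Omar above Noor on 23.

Omar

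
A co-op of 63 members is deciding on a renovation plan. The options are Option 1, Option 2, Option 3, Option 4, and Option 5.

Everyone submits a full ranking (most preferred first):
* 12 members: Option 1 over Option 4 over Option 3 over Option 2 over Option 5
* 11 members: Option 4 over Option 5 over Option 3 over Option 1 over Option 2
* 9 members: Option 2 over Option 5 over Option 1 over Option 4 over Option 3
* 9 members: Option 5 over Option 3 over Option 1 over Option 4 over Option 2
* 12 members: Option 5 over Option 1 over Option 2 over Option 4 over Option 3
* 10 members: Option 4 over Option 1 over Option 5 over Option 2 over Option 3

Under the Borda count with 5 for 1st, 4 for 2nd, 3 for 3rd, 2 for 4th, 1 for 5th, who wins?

Option 5

Option 1: 12×5 + 11×2 + 9×3 + 9×3 + 12×4 + 10×4 = 224
Option 2: 12×2 + 11×1 + 9×5 + 9×1 + 12×3 + 10×2 = 145
Option 3: 12×3 + 11×3 + 9×1 + 9×4 + 12×1 + 10×1 = 136
Option 4: 12×4 + 11×5 + 9×2 + 9×2 + 12×2 + 10×5 = 213
Option 5: 12×1 + 11×4 + 9×4 + 9×5 + 12×5 + 10×3 = 227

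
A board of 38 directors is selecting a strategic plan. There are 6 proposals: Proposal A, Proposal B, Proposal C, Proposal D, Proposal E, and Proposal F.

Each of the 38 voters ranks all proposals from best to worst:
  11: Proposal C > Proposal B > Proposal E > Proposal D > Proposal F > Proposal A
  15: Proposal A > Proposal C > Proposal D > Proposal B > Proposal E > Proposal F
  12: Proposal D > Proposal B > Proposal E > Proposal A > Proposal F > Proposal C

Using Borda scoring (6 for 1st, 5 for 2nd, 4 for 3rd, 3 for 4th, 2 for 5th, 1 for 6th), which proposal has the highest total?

Proposal A: 11×1 + 15×6 + 12×3 = 137
Proposal B: 11×5 + 15×3 + 12×5 = 160
Proposal C: 11×6 + 15×5 + 12×1 = 153
Proposal D: 11×3 + 15×4 + 12×6 = 165
Proposal E: 11×4 + 15×2 + 12×4 = 122
Proposal F: 11×2 + 15×1 + 12×2 = 61

Proposal D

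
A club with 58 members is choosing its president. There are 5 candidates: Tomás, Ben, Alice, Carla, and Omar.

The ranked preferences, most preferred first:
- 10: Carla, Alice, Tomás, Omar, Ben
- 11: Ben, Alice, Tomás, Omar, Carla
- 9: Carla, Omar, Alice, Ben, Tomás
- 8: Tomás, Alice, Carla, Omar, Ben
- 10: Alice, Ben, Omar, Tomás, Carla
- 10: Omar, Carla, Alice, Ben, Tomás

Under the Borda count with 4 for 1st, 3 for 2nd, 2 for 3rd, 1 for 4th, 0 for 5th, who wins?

Alice

Tomás: 10×2 + 11×2 + 9×0 + 8×4 + 10×1 + 10×0 = 84
Ben: 10×0 + 11×4 + 9×1 + 8×0 + 10×3 + 10×1 = 93
Alice: 10×3 + 11×3 + 9×2 + 8×3 + 10×4 + 10×2 = 165
Carla: 10×4 + 11×0 + 9×4 + 8×2 + 10×0 + 10×3 = 122
Omar: 10×1 + 11×1 + 9×3 + 8×1 + 10×2 + 10×4 = 116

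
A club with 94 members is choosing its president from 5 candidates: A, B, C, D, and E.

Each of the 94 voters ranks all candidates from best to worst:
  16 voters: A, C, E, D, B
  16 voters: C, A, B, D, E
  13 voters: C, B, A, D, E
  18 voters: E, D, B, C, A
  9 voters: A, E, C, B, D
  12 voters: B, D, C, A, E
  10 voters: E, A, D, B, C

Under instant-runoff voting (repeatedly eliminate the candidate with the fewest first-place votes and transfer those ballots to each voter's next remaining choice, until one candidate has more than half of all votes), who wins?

C

Round 1: A 25, B 12, C 29, D 0, E 28. D eliminated.
Round 2: A 25, B 12, C 29, E 28. B eliminated.
Round 3: A 25, C 41, E 28. A eliminated.
Round 4: C 57, E 37. C has a majority (≥48).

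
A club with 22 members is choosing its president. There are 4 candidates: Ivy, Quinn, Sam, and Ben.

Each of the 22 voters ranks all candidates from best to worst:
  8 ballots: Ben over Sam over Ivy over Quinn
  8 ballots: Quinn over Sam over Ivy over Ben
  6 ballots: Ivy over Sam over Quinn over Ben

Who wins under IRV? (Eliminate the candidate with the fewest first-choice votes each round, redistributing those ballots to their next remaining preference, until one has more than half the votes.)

Round 1: Ivy 6, Quinn 8, Sam 0, Ben 8. Sam eliminated.
Round 2: Ivy 6, Quinn 8, Ben 8. Ivy eliminated.
Round 3: Quinn 14, Ben 8. Quinn has a majority (≥12).

Quinn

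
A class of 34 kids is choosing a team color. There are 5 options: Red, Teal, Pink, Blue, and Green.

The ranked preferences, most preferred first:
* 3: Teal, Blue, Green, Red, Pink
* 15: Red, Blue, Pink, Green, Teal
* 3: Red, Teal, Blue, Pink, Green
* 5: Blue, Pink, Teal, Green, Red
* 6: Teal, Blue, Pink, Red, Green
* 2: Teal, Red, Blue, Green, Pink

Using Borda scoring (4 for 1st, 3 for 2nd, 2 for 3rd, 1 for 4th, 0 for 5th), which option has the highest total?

Blue

Red: 3×1 + 15×4 + 3×4 + 5×0 + 6×1 + 2×3 = 87
Teal: 3×4 + 15×0 + 3×3 + 5×2 + 6×4 + 2×4 = 63
Pink: 3×0 + 15×2 + 3×1 + 5×3 + 6×2 + 2×0 = 60
Blue: 3×3 + 15×3 + 3×2 + 5×4 + 6×3 + 2×2 = 102
Green: 3×2 + 15×1 + 3×0 + 5×1 + 6×0 + 2×1 = 28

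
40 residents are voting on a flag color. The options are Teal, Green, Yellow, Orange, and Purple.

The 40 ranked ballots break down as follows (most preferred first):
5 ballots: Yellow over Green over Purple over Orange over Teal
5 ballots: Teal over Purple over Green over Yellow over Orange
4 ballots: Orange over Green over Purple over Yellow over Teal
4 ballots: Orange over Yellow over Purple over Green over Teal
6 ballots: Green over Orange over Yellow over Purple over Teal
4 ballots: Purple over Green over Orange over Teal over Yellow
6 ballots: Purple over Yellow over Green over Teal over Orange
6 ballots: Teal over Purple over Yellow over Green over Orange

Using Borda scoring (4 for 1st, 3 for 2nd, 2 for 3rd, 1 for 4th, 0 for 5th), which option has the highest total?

Purple

Teal: 5×0 + 5×4 + 4×0 + 4×0 + 6×0 + 4×1 + 6×1 + 6×4 = 54
Green: 5×3 + 5×2 + 4×3 + 4×1 + 6×4 + 4×3 + 6×2 + 6×1 = 95
Yellow: 5×4 + 5×1 + 4×1 + 4×3 + 6×2 + 4×0 + 6×3 + 6×2 = 83
Orange: 5×1 + 5×0 + 4×4 + 4×4 + 6×3 + 4×2 + 6×0 + 6×0 = 63
Purple: 5×2 + 5×3 + 4×2 + 4×2 + 6×1 + 4×4 + 6×4 + 6×3 = 105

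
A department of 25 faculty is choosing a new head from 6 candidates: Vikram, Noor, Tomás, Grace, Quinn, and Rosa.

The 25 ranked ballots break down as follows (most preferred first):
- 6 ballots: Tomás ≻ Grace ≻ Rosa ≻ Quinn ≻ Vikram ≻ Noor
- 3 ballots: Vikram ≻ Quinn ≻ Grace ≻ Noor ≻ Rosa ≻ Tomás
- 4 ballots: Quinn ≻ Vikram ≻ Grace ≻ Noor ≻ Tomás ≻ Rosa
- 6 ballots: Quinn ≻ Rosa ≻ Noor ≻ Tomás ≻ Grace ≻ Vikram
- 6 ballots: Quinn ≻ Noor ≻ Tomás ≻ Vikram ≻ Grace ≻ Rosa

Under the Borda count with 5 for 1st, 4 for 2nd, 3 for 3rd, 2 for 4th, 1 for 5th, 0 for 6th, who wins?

Quinn

Vikram: 6×1 + 3×5 + 4×4 + 6×0 + 6×2 = 49
Noor: 6×0 + 3×2 + 4×2 + 6×3 + 6×4 = 56
Tomás: 6×5 + 3×0 + 4×1 + 6×2 + 6×3 = 64
Grace: 6×4 + 3×3 + 4×3 + 6×1 + 6×1 = 57
Quinn: 6×2 + 3×4 + 4×5 + 6×5 + 6×5 = 104
Rosa: 6×3 + 3×1 + 4×0 + 6×4 + 6×0 = 45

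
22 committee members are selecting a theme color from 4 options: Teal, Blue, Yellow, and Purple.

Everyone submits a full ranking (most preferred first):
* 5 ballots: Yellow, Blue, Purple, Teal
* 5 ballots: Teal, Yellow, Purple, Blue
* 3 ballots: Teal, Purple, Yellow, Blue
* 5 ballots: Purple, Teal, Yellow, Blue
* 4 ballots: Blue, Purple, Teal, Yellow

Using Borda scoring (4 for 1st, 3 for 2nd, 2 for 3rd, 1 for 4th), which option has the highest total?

Teal: 5×1 + 5×4 + 3×4 + 5×3 + 4×2 = 60
Blue: 5×3 + 5×1 + 3×1 + 5×1 + 4×4 = 44
Yellow: 5×4 + 5×3 + 3×2 + 5×2 + 4×1 = 55
Purple: 5×2 + 5×2 + 3×3 + 5×4 + 4×3 = 61

Purple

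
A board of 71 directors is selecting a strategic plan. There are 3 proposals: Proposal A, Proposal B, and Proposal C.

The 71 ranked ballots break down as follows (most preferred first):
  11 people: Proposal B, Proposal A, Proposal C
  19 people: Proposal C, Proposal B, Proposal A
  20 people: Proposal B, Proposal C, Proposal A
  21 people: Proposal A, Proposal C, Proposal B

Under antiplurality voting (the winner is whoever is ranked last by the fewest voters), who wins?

Last-place votes: Proposal A 39, Proposal B 21, Proposal C 11.

Proposal C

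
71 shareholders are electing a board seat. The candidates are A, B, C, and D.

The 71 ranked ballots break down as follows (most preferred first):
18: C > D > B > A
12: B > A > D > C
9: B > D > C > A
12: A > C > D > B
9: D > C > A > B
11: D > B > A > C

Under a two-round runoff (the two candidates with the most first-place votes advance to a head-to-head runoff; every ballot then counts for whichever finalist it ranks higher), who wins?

D

Round 1 first-place votes: A 12, B 21, C 18, D 20. B and D advance.
Runoff: B is ranked above D on 21 ballots, D above B on 50.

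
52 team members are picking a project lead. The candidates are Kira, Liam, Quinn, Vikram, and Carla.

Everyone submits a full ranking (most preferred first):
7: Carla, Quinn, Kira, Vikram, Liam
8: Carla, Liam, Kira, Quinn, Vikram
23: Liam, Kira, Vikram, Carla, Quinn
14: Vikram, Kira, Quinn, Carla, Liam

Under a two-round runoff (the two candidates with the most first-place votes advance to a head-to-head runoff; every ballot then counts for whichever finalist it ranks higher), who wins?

Carla

Round 1 first-place votes: Kira 0, Liam 23, Quinn 0, Vikram 14, Carla 15. Liam and Carla advance.
Runoff: Liam is ranked above Carla on 23 ballots, Carla above Liam on 29.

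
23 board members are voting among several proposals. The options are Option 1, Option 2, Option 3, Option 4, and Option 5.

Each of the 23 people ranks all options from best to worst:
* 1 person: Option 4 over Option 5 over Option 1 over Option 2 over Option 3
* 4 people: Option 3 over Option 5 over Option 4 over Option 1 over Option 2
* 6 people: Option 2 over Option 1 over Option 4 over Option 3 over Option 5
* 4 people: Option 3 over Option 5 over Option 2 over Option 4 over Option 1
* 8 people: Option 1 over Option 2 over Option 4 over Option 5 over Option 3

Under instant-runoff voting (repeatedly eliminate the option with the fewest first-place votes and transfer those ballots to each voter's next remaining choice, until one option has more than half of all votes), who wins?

Round 1: Option 1 8, Option 2 6, Option 3 8, Option 4 1, Option 5 0. Option 5 eliminated.
Round 2: Option 1 8, Option 2 6, Option 3 8, Option 4 1. Option 4 eliminated.
Round 3: Option 1 9, Option 2 6, Option 3 8. Option 2 eliminated.
Round 4: Option 1 15, Option 3 8. Option 1 has a majority (≥12).

Option 1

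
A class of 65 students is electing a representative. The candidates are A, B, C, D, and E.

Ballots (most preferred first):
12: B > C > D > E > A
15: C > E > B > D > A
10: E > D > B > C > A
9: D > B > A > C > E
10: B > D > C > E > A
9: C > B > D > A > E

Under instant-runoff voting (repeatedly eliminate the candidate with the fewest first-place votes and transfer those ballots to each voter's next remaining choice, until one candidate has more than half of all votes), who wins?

B

Round 1: A 0, B 22, C 24, D 9, E 10. A eliminated.
Round 2: B 22, C 24, D 9, E 10. D eliminated.
Round 3: B 31, C 24, E 10. E eliminated.
Round 4: B 41, C 24. B has a majority (≥33).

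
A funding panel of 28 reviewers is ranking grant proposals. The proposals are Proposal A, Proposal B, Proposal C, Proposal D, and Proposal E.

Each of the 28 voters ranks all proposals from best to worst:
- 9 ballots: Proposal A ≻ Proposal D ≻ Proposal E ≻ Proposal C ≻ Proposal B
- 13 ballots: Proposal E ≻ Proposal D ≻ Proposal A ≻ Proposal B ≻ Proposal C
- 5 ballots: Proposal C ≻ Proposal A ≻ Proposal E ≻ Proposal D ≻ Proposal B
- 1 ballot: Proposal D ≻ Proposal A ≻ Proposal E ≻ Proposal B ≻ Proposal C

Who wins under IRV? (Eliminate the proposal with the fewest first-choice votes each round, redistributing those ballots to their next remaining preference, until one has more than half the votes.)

Round 1: Proposal A 9, Proposal B 0, Proposal C 5, Proposal D 1, Proposal E 13. Proposal B eliminated.
Round 2: Proposal A 9, Proposal C 5, Proposal D 1, Proposal E 13. Proposal D eliminated.
Round 3: Proposal A 10, Proposal C 5, Proposal E 13. Proposal C eliminated.
Round 4: Proposal A 15, Proposal E 13. Proposal A has a majority (≥15).

Proposal A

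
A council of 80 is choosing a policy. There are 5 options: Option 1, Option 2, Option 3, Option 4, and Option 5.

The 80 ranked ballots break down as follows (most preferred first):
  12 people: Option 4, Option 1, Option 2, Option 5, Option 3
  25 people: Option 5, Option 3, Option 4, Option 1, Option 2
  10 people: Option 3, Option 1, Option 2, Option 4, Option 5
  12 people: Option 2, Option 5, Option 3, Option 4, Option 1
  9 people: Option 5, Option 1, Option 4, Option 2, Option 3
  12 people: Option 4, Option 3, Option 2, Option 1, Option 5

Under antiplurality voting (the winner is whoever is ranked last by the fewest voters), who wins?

Option 4

Last-place votes: Option 1 12, Option 2 25, Option 3 21, Option 4 0, Option 5 22.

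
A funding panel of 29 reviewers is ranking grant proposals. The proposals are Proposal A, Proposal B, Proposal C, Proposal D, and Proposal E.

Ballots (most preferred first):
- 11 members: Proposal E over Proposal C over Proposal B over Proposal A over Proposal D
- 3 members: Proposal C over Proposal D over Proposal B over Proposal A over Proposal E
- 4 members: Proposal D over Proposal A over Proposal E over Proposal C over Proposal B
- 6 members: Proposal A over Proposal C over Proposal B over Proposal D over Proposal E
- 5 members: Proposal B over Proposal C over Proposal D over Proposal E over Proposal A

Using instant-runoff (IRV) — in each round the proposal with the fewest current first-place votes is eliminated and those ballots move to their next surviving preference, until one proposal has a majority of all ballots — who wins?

Proposal D

Round 1: Proposal A 6, Proposal B 5, Proposal C 3, Proposal D 4, Proposal E 11. Proposal C eliminated.
Round 2: Proposal A 6, Proposal B 5, Proposal D 7, Proposal E 11. Proposal B eliminated.
Round 3: Proposal A 6, Proposal D 12, Proposal E 11. Proposal A eliminated.
Round 4: Proposal D 18, Proposal E 11. Proposal D has a majority (≥15).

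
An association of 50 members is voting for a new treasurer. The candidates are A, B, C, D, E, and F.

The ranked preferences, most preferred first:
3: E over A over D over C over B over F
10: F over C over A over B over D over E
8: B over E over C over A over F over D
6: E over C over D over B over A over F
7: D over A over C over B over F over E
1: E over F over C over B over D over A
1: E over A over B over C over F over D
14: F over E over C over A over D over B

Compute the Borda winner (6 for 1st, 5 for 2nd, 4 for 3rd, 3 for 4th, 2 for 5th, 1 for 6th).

C

A: 3×5 + 10×4 + 8×3 + 6×2 + 7×5 + 1×1 + 1×5 + 14×3 = 174
B: 3×2 + 10×3 + 8×6 + 6×3 + 7×3 + 1×3 + 1×4 + 14×1 = 144
C: 3×3 + 10×5 + 8×4 + 6×5 + 7×4 + 1×4 + 1×3 + 14×4 = 212
D: 3×4 + 10×2 + 8×1 + 6×4 + 7×6 + 1×2 + 1×1 + 14×2 = 137
E: 3×6 + 10×1 + 8×5 + 6×6 + 7×1 + 1×6 + 1×6 + 14×5 = 193
F: 3×1 + 10×6 + 8×2 + 6×1 + 7×2 + 1×5 + 1×2 + 14×6 = 190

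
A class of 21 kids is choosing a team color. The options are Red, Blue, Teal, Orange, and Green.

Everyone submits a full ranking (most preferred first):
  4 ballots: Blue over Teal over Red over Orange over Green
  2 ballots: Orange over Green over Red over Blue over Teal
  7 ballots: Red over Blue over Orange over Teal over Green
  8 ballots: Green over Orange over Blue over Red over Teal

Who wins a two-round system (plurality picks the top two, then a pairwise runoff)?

Round 1 first-place votes: Red 7, Blue 4, Teal 0, Orange 2, Green 8. Green and Red advance.
Runoff: Green is ranked above Red on 10 ballots, Red above Green on 11.

Red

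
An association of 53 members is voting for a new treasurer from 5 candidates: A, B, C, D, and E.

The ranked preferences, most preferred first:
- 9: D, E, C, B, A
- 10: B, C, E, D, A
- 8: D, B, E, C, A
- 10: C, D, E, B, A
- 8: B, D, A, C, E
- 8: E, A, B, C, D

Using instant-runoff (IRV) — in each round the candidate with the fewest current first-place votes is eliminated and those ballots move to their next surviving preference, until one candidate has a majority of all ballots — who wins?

Round 1: A 0, B 18, C 10, D 17, E 8. A eliminated.
Round 2: B 18, C 10, D 17, E 8. E eliminated.
Round 3: B 26, C 10, D 17. C eliminated.
Round 4: B 26, D 27. D has a majority (≥27).

D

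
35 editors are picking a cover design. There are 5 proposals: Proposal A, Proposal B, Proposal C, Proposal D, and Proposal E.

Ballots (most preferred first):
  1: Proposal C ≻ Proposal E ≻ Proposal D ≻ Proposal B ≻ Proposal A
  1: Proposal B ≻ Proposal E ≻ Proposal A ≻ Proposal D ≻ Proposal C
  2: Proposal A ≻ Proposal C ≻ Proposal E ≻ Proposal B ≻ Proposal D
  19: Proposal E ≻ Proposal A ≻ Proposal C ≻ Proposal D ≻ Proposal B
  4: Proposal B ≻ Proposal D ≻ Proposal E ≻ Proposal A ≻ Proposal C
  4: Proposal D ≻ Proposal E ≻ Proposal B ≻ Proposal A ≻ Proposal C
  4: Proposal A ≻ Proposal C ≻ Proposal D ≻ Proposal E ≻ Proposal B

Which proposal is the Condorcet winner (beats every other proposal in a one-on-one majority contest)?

Proposal E vs Proposal A: 29–6
Proposal E vs Proposal B: 30–5
Proposal E vs Proposal C: 28–7
Proposal E vs Proposal D: 23–12
Proposal E beats every other proposal.

Proposal E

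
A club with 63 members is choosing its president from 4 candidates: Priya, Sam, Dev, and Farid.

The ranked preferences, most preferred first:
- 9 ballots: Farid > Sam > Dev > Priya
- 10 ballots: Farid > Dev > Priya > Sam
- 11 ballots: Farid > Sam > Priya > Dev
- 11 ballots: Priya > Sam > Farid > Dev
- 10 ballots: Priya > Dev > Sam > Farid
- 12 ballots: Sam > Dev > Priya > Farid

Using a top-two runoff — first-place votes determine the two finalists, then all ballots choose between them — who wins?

Priya

Round 1 first-place votes: Priya 21, Sam 12, Dev 0, Farid 30. Farid and Priya advance.
Runoff: Farid is ranked above Priya on 30 ballots, Priya above Farid on 33.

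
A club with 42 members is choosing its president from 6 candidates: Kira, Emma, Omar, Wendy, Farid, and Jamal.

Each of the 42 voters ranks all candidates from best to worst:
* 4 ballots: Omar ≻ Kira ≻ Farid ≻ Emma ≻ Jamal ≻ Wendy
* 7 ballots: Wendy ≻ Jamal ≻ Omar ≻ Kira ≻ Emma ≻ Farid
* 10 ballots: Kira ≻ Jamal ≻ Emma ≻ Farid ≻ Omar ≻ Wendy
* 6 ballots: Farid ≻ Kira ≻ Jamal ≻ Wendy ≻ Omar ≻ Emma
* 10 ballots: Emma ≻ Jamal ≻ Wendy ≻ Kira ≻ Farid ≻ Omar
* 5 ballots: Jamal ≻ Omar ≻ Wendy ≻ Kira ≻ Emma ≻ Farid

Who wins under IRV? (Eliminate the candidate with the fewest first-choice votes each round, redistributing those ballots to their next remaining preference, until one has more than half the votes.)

Round 1: Kira 10, Emma 10, Omar 4, Wendy 7, Farid 6, Jamal 5. Omar eliminated.
Round 2: Kira 14, Emma 10, Wendy 7, Farid 6, Jamal 5. Jamal eliminated.
Round 3: Kira 14, Emma 10, Wendy 12, Farid 6. Farid eliminated.
Round 4: Kira 20, Emma 10, Wendy 12. Emma eliminated.
Round 5: Kira 20, Wendy 22. Wendy has a majority (≥22).

Wendy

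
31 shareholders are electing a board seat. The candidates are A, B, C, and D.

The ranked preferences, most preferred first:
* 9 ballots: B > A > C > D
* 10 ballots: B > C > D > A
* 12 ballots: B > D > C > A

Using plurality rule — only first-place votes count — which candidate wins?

B

First-place votes: A 0, B 31, C 0, D 0.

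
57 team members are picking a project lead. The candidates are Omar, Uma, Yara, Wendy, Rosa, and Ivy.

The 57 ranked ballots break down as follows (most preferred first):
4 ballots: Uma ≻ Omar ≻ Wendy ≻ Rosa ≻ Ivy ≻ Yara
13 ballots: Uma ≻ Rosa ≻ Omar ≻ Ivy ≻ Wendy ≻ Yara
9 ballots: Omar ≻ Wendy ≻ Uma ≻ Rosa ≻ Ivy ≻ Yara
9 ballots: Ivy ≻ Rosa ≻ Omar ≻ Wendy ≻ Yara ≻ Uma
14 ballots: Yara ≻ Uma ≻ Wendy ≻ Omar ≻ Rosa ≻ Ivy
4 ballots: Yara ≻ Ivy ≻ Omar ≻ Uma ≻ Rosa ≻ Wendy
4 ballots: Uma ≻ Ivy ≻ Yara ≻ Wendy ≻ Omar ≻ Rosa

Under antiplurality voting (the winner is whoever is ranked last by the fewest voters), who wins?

Omar

Last-place votes: Omar 0, Uma 9, Yara 26, Wendy 4, Rosa 4, Ivy 14.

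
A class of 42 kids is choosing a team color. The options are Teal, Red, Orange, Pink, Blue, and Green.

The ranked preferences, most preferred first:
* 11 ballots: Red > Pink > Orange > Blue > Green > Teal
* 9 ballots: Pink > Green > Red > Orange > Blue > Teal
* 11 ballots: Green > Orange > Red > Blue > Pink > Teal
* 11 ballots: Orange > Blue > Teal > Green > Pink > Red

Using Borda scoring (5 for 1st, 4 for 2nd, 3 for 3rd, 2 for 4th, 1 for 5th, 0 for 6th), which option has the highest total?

Orange

Teal: 11×0 + 9×0 + 11×0 + 11×3 = 33
Red: 11×5 + 9×3 + 11×3 + 11×0 = 115
Orange: 11×3 + 9×2 + 11×4 + 11×5 = 150
Pink: 11×4 + 9×5 + 11×1 + 11×1 = 111
Blue: 11×2 + 9×1 + 11×2 + 11×4 = 97
Green: 11×1 + 9×4 + 11×5 + 11×2 = 124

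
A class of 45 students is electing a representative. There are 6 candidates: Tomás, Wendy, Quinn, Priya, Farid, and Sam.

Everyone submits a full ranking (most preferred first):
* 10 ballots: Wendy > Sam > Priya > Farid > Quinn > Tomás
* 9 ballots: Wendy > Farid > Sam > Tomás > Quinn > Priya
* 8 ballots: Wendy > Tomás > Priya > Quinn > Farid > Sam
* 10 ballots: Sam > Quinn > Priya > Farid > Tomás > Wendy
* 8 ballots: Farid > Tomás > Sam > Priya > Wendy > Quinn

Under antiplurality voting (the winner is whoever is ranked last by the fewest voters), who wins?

Last-place votes: Tomás 10, Wendy 10, Quinn 8, Priya 9, Farid 0, Sam 8.

Farid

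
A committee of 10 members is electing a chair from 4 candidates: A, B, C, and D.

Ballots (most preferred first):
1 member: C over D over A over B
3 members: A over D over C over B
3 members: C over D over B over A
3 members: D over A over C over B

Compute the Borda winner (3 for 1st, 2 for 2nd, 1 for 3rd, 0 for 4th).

A: 1×1 + 3×3 + 3×0 + 3×2 = 16
B: 1×0 + 3×0 + 3×1 + 3×0 = 3
C: 1×3 + 3×1 + 3×3 + 3×1 = 18
D: 1×2 + 3×2 + 3×2 + 3×3 = 23

D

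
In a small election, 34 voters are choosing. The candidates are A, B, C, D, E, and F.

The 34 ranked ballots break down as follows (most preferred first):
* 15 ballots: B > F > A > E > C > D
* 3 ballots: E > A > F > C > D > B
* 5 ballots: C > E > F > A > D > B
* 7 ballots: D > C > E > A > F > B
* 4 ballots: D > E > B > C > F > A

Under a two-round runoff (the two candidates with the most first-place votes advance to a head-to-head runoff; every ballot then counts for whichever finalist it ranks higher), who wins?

Round 1 first-place votes: A 0, B 15, C 5, D 11, E 3, F 0. B and D advance.
Runoff: B is ranked above D on 15 ballots, D above B on 19.

D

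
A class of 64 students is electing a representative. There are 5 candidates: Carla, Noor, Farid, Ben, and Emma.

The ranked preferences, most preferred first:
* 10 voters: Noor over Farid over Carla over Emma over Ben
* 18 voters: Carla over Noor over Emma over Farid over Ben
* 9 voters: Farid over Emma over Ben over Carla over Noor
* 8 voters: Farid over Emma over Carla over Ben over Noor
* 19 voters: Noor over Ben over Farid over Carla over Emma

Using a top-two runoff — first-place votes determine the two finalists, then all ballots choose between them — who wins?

Carla

Round 1 first-place votes: Carla 18, Noor 29, Farid 17, Ben 0, Emma 0. Noor and Carla advance.
Runoff: Noor is ranked above Carla on 29 ballots, Carla above Noor on 35.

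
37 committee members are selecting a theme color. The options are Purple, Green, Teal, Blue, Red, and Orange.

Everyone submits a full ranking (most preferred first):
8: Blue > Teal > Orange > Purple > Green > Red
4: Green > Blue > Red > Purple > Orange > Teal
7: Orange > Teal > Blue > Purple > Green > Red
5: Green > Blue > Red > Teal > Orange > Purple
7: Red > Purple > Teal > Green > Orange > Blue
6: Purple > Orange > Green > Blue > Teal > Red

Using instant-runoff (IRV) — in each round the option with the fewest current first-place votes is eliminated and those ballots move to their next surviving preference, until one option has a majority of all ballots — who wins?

Orange

Round 1: Purple 6, Green 9, Teal 0, Blue 8, Red 7, Orange 7. Teal eliminated.
Round 2: Purple 6, Green 9, Blue 8, Red 7, Orange 7. Purple eliminated.
Round 3: Green 9, Blue 8, Red 7, Orange 13. Red eliminated.
Round 4: Green 16, Blue 8, Orange 13. Blue eliminated.
Round 5: Green 16, Orange 21. Orange has a majority (≥19).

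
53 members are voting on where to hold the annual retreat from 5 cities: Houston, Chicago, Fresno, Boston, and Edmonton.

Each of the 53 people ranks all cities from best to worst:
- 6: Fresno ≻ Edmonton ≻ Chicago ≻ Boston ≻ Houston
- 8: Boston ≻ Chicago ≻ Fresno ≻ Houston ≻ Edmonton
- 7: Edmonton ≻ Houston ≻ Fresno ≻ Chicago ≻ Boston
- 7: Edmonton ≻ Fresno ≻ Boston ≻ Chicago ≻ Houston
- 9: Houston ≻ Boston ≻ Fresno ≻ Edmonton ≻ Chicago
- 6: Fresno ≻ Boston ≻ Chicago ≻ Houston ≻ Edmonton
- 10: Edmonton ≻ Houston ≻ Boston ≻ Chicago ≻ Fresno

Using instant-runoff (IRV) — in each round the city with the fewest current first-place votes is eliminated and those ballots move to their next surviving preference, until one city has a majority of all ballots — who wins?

Round 1: Houston 9, Chicago 0, Fresno 12, Boston 8, Edmonton 24. Chicago eliminated.
Round 2: Houston 9, Fresno 12, Boston 8, Edmonton 24. Boston eliminated.
Round 3: Houston 9, Fresno 20, Edmonton 24. Houston eliminated.
Round 4: Fresno 29, Edmonton 24. Fresno has a majority (≥27).

Fresno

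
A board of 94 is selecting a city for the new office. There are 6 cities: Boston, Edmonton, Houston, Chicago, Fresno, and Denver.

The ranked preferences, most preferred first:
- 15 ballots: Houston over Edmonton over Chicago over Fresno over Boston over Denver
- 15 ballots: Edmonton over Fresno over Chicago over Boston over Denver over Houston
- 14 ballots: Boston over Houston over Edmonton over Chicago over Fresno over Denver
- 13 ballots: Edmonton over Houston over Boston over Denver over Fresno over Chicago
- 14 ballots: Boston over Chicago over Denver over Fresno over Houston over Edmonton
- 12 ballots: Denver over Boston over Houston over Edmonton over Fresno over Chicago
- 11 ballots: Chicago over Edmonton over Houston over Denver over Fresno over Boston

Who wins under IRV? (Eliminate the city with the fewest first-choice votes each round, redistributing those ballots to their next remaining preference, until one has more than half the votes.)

Edmonton

Round 1: Boston 28, Edmonton 28, Houston 15, Chicago 11, Fresno 0, Denver 12. Fresno eliminated.
Round 2: Boston 28, Edmonton 28, Houston 15, Chicago 11, Denver 12. Chicago eliminated.
Round 3: Boston 28, Edmonton 39, Houston 15, Denver 12. Denver eliminated.
Round 4: Boston 40, Edmonton 39, Houston 15. Houston eliminated.
Round 5: Boston 40, Edmonton 54. Edmonton has a majority (≥48).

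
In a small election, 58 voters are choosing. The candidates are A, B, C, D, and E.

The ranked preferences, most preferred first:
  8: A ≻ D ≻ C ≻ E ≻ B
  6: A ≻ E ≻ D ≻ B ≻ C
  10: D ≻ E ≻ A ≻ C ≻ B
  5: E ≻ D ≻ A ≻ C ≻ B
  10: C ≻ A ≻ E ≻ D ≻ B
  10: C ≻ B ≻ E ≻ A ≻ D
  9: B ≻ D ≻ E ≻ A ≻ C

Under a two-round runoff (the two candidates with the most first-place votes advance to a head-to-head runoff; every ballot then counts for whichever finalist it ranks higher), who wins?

Round 1 first-place votes: A 14, B 9, C 20, D 10, E 5. C and A advance.
Runoff: C is ranked above A on 20 ballots, A above C on 38.

A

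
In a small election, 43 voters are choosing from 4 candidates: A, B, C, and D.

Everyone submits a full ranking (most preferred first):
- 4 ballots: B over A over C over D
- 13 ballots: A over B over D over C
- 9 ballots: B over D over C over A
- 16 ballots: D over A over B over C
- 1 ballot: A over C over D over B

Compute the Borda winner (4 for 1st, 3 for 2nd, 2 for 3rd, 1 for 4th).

A

A: 4×3 + 13×4 + 9×1 + 16×3 + 1×4 = 125
B: 4×4 + 13×3 + 9×4 + 16×2 + 1×1 = 124
C: 4×2 + 13×1 + 9×2 + 16×1 + 1×3 = 58
D: 4×1 + 13×2 + 9×3 + 16×4 + 1×2 = 123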